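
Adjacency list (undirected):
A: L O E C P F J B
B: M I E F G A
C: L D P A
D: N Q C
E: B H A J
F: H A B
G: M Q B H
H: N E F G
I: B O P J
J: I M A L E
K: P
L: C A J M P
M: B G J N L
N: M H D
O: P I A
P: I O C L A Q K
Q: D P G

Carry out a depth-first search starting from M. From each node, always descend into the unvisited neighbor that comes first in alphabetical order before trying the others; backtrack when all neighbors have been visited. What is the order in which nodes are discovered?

Visit M
M → B
B → A
A → C
C → D
D → N
N → H
H → E
E → J
J → I
I → O
O → P
P → K
P → L
P → Q
Q → G
H → F

M, B, A, C, D, N, H, E, J, I, O, P, K, L, Q, G, F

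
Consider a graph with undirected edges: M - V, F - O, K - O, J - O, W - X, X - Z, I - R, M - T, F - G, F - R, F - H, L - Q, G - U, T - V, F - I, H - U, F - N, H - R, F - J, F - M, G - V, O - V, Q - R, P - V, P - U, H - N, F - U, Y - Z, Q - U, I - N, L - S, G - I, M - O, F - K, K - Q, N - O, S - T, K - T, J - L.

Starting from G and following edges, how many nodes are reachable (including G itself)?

BFS from G visits: G, V, U, I, F, T, P, O, M, Q, H, R, N, K, J, S, L
Reachable nodes: 17 of 21 total.

17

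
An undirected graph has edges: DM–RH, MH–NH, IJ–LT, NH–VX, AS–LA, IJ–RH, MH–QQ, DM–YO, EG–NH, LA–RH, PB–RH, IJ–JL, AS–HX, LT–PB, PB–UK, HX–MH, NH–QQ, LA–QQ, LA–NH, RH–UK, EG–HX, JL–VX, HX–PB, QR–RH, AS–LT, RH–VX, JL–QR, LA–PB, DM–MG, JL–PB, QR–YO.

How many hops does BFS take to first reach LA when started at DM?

2

Level 0: DM
Level 1: MG, RH, YO
Level 2: IJ, LA, PB, QR, UK, VX
Level 3: AS, HX, JL, LT, NH, QQ
Level 4: EG, MH
LA first appears at level 2.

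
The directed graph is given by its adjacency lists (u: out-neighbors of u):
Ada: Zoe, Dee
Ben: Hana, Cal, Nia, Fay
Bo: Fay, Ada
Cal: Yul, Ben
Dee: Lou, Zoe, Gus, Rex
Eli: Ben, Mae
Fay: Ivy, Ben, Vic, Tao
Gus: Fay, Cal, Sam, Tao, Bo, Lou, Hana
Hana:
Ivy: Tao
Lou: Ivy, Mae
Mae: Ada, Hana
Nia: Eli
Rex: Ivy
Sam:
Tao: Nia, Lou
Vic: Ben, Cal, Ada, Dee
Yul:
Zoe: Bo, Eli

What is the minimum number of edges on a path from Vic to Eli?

Level 0: Vic
Level 1: Ada, Ben, Cal, Dee
Level 2: Fay, Gus, Hana, Lou, Nia, Rex, Yul, Zoe
Level 3: Bo, Eli, Ivy, Mae, Sam, Tao
Eli first appears at level 3.

3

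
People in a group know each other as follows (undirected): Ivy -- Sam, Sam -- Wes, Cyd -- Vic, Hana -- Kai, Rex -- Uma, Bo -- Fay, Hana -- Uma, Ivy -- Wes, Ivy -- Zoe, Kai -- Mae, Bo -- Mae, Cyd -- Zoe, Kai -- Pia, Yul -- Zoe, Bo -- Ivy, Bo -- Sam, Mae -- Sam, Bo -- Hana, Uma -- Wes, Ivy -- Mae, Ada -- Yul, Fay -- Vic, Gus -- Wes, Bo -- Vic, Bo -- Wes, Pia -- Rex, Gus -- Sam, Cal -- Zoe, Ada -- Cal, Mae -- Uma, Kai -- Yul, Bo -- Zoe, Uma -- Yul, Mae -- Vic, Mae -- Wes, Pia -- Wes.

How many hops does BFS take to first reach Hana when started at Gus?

Level 0: Gus
Level 1: Sam, Wes
Level 2: Bo, Ivy, Mae, Pia, Uma
Level 3: Fay, Hana, Kai, Rex, Vic, Yul, Zoe
Level 4: Ada, Cal, Cyd
Hana first appears at level 3.

3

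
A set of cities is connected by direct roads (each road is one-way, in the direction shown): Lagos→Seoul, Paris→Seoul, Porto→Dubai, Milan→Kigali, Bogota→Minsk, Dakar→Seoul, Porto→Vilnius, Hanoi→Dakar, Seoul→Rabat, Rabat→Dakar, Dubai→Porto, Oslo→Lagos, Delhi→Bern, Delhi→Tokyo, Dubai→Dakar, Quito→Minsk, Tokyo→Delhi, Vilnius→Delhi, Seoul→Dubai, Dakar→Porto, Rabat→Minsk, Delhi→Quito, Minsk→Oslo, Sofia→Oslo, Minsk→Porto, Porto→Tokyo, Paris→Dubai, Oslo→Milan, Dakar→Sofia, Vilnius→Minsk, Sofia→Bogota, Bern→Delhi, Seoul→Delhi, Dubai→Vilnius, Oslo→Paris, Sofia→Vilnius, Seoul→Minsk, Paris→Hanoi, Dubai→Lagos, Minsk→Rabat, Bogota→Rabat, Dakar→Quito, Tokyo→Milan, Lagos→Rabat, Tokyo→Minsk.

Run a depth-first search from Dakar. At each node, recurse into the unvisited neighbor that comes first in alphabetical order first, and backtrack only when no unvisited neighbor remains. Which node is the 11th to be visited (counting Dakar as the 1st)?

Hanoi

Visit Dakar
Dakar → Porto
Porto → Dubai
Dubai → Lagos
Lagos → Rabat
Rabat → Minsk
Minsk → Oslo
Oslo → Milan
Milan → Kigali
Oslo → Paris
Paris → Hanoi
Paris → Seoul
Seoul → Delhi
Delhi → Bern
Delhi → Quito
Delhi → Tokyo
Dubai → Vilnius
Dakar → Sofia
Sofia → Bogota

Visit order: Dakar, Porto, Dubai, Lagos, Rabat, Minsk, Oslo, Milan, Kigali, Paris, Hanoi, Seoul, Delhi, Bern, Quito, Tokyo, Vilnius, Sofia, Bogota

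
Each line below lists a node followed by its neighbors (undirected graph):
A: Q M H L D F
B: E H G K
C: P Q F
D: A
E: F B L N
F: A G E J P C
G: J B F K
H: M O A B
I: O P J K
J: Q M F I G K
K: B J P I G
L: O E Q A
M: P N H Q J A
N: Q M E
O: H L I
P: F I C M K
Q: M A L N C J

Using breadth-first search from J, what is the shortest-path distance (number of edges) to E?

2

Level 0: J
Level 1: F, G, I, K, M, Q
Level 2: A, B, C, E, H, L, N, O, P
Level 3: D
E first appears at level 2.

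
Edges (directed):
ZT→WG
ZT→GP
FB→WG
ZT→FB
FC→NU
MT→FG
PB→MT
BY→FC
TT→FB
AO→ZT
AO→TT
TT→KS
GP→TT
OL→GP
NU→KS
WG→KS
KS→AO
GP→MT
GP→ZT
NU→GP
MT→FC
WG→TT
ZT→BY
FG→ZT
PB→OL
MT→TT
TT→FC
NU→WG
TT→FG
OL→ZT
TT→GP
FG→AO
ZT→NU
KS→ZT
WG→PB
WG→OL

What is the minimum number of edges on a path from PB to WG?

3

Level 0: PB
Level 1: MT, OL
Level 2: FC, FG, GP, TT, ZT
Level 3: AO, BY, FB, KS, NU, WG
WG first appears at level 3.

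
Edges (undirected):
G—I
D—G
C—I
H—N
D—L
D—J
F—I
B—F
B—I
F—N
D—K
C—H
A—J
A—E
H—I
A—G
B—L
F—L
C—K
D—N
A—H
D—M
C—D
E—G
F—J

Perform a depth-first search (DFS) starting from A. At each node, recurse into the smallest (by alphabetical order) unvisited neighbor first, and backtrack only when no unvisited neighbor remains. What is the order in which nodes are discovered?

Visit A
A → E
E → G
G → D
D → C
C → H
H → I
I → B
B → F
F → J
F → L
F → N
C → K
D → M

A E G D C H I B F J L N K M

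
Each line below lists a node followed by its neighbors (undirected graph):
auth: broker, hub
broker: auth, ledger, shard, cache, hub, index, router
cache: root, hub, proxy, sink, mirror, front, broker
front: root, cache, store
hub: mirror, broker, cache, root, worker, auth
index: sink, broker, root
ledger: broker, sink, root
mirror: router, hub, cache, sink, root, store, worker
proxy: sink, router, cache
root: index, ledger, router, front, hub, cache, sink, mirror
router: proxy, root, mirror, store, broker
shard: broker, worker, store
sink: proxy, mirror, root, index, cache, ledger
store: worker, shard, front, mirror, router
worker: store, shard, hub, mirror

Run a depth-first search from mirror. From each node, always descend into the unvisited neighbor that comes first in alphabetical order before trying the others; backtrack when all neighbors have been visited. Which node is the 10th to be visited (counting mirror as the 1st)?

Visit mirror
mirror → cache
cache → broker
broker → auth
auth → hub
hub → root
root → front
front → store
store → router
router → proxy
proxy → sink
sink → index
sink → ledger
store → shard
shard → worker

Visit order: mirror, cache, broker, auth, hub, root, front, store, router, proxy, sink, index, ledger, shard, worker

proxy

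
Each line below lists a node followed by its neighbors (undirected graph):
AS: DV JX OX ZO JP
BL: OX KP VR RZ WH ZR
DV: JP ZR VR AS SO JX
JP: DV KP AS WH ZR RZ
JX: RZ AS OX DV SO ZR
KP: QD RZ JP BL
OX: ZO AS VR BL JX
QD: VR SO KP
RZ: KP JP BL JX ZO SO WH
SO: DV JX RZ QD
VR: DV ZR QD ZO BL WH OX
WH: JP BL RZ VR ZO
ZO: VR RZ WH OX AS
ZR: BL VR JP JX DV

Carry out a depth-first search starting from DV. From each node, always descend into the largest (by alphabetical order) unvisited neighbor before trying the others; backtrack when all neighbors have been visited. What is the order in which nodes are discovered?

Visit DV
DV → ZR
ZR → VR
VR → ZO
ZO → WH
WH → RZ
RZ → SO
SO → QD
QD → KP
KP → JP
JP → AS
AS → OX
OX → JX
OX → BL

DV -> ZR -> VR -> ZO -> WH -> RZ -> SO -> QD -> KP -> JP -> AS -> OX -> JX -> BL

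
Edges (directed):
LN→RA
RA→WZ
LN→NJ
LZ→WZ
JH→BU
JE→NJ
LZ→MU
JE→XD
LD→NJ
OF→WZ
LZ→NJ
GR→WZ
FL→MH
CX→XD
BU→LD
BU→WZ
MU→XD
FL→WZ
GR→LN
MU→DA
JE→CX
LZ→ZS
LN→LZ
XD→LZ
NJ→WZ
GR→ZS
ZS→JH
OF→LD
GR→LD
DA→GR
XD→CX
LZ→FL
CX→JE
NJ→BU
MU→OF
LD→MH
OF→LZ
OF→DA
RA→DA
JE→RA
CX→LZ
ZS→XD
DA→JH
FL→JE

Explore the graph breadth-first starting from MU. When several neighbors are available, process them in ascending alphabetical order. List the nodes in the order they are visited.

MU -> DA -> OF -> XD -> GR -> JH -> LD -> LZ -> WZ -> CX -> LN -> ZS -> BU -> MH -> NJ -> FL -> JE -> RA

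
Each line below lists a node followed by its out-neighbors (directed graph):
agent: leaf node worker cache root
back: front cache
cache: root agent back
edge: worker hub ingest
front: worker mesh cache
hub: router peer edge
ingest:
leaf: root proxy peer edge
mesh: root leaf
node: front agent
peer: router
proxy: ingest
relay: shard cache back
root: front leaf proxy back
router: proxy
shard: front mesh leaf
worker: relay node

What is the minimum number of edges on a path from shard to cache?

Level 0: shard
Level 1: front, leaf, mesh
Level 2: cache, edge, peer, proxy, root, worker
Level 3: agent, back, hub, ingest, node, relay, router
cache first appears at level 2.

2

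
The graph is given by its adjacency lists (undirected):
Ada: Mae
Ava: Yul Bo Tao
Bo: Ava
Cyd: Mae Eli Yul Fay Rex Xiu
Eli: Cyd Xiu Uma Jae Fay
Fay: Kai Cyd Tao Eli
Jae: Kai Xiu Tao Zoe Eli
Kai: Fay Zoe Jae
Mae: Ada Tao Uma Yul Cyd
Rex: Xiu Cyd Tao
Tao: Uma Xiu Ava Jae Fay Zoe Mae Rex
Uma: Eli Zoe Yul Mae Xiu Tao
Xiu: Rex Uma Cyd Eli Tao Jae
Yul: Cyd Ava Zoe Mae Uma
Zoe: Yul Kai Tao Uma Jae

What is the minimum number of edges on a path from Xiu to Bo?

Level 0: Xiu
Level 1: Cyd, Eli, Jae, Rex, Tao, Uma
Level 2: Ava, Fay, Kai, Mae, Yul, Zoe
Level 3: Ada, Bo
Bo first appears at level 3.

3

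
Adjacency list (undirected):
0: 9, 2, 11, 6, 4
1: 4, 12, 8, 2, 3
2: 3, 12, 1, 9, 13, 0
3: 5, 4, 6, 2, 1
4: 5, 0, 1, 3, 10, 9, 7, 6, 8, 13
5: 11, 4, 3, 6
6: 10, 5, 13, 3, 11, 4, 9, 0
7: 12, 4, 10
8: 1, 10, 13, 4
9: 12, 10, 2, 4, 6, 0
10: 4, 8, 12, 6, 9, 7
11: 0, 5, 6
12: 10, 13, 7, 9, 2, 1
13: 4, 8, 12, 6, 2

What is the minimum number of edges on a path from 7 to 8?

Level 0: 7
Level 1: 4, 10, 12
Level 2: 0, 1, 2, 3, 5, 6, 8, 9, 13
Level 3: 11
8 first appears at level 2.

2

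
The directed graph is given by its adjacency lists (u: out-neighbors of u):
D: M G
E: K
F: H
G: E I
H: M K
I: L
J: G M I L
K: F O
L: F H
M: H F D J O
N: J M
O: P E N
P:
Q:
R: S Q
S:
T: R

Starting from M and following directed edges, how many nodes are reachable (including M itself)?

13

BFS from M visits: M, O, J, H, F, D, P, N, E, L, I, G, K
Reachable nodes: 13 of 17 total.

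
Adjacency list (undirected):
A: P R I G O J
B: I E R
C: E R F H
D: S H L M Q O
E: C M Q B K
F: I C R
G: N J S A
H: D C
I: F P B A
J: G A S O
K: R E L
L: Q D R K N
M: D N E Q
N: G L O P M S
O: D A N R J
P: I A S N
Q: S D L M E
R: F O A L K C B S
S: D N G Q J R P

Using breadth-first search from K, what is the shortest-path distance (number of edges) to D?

2

Level 0: K
Level 1: E, L, R
Level 2: A, B, C, D, F, M, N, O, Q, S
Level 3: G, H, I, J, P
D first appears at level 2.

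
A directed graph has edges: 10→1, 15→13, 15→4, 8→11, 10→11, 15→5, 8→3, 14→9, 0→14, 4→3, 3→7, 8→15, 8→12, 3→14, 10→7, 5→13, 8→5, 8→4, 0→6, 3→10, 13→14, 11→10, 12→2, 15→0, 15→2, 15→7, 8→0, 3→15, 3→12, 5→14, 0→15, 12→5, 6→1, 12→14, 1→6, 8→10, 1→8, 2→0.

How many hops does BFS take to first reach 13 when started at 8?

2

Level 0: 8
Level 1: 0, 3, 4, 5, 10, 11, 12, 15
Level 2: 1, 2, 6, 7, 13, 14
Level 3: 9
13 first appears at level 2.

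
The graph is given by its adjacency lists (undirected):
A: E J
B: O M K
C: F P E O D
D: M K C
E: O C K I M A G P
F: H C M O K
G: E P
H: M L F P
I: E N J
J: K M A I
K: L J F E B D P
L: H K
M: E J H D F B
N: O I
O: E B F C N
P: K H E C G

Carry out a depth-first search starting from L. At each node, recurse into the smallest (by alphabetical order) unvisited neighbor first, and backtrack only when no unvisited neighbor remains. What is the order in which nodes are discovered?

Visit L
L → H
H → F
F → C
C → D
D → K
K → B
B → M
M → E
E → A
A → J
J → I
I → N
N → O
E → G
G → P

L H F C D K B M E A J I N O G P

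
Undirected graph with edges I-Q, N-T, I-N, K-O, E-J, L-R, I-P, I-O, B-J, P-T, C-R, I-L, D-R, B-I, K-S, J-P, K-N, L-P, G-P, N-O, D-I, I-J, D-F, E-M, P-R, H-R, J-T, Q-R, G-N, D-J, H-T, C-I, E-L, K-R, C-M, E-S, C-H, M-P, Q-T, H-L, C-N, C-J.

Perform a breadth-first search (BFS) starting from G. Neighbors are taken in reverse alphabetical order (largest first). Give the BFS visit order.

G → P → N → T → R → M → L → J → I → O → K → C → Q → H → D → E → B → S → F

Visit G; enqueue P, N → queue [P, N]
Visit P; enqueue T, R, M, L, J, I → queue [N, T, R, M, L, J, I]
Visit N; enqueue O, K, C → queue [T, R, M, L, J, I, O, K, C]
Visit T; enqueue Q, H → queue [R, M, L, J, I, O, K, C, Q, H]
Visit R; enqueue D → queue [M, L, J, I, O, K, C, Q, H, D]
Visit M; enqueue E → queue [L, J, I, O, K, C, Q, H, D, E]
Visit L → queue [J, I, O, K, C, Q, H, D, E]
Visit J; enqueue B → queue [I, O, K, C, Q, H, D, E, B]
Visit I → queue [O, K, C, Q, H, D, E, B]
Visit O → queue [K, C, Q, H, D, E, B]
Visit K; enqueue S → queue [C, Q, H, D, E, B, S]
Visit C → queue [Q, H, D, E, B, S]
Visit Q → queue [H, D, E, B, S]
Visit H → queue [D, E, B, S]
Visit D; enqueue F → queue [E, B, S, F]
Visit E → queue [B, S, F]
Visit B → queue [S, F]
Visit S → queue [F]
Visit F → queue []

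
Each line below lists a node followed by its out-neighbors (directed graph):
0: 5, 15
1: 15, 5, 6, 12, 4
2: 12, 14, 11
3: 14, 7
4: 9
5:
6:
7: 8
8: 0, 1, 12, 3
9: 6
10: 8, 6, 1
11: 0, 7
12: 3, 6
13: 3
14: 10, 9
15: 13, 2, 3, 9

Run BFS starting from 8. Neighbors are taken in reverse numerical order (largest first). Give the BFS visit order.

Visit 8; enqueue 12, 3, 1, 0 → queue [12, 3, 1, 0]
Visit 12; enqueue 6 → queue [3, 1, 0, 6]
Visit 3; enqueue 14, 7 → queue [1, 0, 6, 14, 7]
Visit 1; enqueue 15, 5, 4 → queue [0, 6, 14, 7, 15, 5, 4]
Visit 0 → queue [6, 14, 7, 15, 5, 4]
Visit 6 → queue [14, 7, 15, 5, 4]
Visit 14; enqueue 10, 9 → queue [7, 15, 5, 4, 10, 9]
Visit 7 → queue [15, 5, 4, 10, 9]
Visit 15; enqueue 13, 2 → queue [5, 4, 10, 9, 13, 2]
Visit 5 → queue [4, 10, 9, 13, 2]
Visit 4 → queue [10, 9, 13, 2]
Visit 10 → queue [9, 13, 2]
Visit 9 → queue [13, 2]
Visit 13 → queue [2]
Visit 2; enqueue 11 → queue [11]
Visit 11 → queue []

8 → 12 → 3 → 1 → 0 → 6 → 14 → 7 → 15 → 5 → 4 → 10 → 9 → 13 → 2 → 11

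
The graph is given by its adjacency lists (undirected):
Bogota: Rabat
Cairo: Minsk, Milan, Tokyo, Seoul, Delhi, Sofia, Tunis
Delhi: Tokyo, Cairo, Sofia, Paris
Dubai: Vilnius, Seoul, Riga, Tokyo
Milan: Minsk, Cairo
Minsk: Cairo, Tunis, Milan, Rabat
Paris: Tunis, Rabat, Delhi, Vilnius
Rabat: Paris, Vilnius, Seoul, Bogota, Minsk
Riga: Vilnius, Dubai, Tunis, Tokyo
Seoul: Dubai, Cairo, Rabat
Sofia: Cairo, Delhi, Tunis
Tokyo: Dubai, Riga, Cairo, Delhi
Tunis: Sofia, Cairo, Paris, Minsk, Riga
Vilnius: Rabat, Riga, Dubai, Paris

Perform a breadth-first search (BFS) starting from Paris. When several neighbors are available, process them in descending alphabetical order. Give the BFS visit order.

Paris, Vilnius, Tunis, Rabat, Delhi, Riga, Dubai, Sofia, Minsk, Cairo, Seoul, Bogota, Tokyo, Milan

Visit Paris; enqueue Vilnius, Tunis, Rabat, Delhi → queue [Vilnius, Tunis, Rabat, Delhi]
Visit Vilnius; enqueue Riga, Dubai → queue [Tunis, Rabat, Delhi, Riga, Dubai]
Visit Tunis; enqueue Sofia, Minsk, Cairo → queue [Rabat, Delhi, Riga, Dubai, Sofia, Minsk, Cairo]
Visit Rabat; enqueue Seoul, Bogota → queue [Delhi, Riga, Dubai, Sofia, Minsk, Cairo, Seoul, Bogota]
Visit Delhi; enqueue Tokyo → queue [Riga, Dubai, Sofia, Minsk, Cairo, Seoul, Bogota, Tokyo]
Visit Riga → queue [Dubai, Sofia, Minsk, Cairo, Seoul, Bogota, Tokyo]
Visit Dubai → queue [Sofia, Minsk, Cairo, Seoul, Bogota, Tokyo]
Visit Sofia → queue [Minsk, Cairo, Seoul, Bogota, Tokyo]
Visit Minsk; enqueue Milan → queue [Cairo, Seoul, Bogota, Tokyo, Milan]
Visit Cairo → queue [Seoul, Bogota, Tokyo, Milan]
Visit Seoul → queue [Bogota, Tokyo, Milan]
Visit Bogota → queue [Tokyo, Milan]
Visit Tokyo → queue [Milan]
Visit Milan → queue []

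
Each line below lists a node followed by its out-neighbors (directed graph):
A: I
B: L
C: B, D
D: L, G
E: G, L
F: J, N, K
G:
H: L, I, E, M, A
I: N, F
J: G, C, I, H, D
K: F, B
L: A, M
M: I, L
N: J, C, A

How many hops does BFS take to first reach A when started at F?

Level 0: F
Level 1: J, K, N
Level 2: A, B, C, D, G, H, I
Level 3: E, L, M
A first appears at level 2.

2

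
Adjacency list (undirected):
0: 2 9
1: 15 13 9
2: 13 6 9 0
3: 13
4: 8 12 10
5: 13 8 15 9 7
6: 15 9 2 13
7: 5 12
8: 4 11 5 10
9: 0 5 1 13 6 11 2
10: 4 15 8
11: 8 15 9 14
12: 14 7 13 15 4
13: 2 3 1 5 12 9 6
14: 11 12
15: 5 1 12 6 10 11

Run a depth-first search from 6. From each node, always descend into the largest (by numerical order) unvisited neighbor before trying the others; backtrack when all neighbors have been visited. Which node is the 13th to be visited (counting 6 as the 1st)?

Visit 6
6 → 15
15 → 12
12 → 14
14 → 11
11 → 9
9 → 13
13 → 5
5 → 8
8 → 10
10 → 4
5 → 7
13 → 3
13 → 2
2 → 0
13 → 1

Visit order: 6, 15, 12, 14, 11, 9, 13, 5, 8, 10, 4, 7, 3, 2, 0, 1

3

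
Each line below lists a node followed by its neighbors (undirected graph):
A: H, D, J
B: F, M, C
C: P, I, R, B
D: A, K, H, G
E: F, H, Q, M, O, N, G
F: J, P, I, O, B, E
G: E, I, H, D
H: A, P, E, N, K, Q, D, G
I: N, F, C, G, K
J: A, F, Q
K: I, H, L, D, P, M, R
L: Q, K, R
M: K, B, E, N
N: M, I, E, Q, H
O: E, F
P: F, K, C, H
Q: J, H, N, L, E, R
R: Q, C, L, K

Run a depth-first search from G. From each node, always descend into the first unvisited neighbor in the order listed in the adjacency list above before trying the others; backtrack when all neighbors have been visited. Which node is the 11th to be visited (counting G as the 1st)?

M

Visit G
G → E
E → F
F → J
J → A
A → H
H → P
P → K
K → I
I → N
N → M
M → B
B → C
C → R
R → Q
Q → L
K → D
F → O

Visit order: G, E, F, J, A, H, P, K, I, N, M, B, C, R, Q, L, D, O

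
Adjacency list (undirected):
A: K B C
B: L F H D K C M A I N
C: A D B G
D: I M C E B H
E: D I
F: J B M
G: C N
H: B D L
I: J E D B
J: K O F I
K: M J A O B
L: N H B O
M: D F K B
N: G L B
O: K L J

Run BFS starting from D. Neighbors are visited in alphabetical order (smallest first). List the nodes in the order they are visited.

D B C E H I M A F K L N G J O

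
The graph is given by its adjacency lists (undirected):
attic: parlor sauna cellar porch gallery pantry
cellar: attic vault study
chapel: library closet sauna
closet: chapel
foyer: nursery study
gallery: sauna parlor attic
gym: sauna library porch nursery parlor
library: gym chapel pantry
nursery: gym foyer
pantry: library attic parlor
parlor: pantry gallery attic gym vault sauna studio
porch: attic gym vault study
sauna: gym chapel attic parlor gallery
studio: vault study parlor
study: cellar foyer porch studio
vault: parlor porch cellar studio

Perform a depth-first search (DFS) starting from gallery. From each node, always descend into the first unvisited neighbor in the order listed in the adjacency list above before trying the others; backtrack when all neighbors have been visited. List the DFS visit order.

Visit gallery
gallery → sauna
sauna → gym
gym → library
library → chapel
chapel → closet
library → pantry
pantry → attic
attic → parlor
parlor → vault
vault → porch
porch → study
study → cellar
study → foyer
foyer → nursery
study → studio

gallery sauna gym library chapel closet pantry attic parlor vault porch study cellar foyer nursery studio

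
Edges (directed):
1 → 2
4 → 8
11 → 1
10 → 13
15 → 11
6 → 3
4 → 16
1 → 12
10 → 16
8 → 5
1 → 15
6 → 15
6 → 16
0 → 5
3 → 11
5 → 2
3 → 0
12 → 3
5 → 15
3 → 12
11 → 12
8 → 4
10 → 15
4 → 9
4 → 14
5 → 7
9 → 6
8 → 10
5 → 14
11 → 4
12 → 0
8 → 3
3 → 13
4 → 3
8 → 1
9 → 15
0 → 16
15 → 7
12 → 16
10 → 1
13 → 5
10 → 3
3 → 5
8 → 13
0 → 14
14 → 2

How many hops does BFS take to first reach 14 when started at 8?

Level 0: 8
Level 1: 1, 3, 4, 5, 10, 13
Level 2: 0, 2, 7, 9, 11, 12, 14, 15, 16
Level 3: 6
14 first appears at level 2.

2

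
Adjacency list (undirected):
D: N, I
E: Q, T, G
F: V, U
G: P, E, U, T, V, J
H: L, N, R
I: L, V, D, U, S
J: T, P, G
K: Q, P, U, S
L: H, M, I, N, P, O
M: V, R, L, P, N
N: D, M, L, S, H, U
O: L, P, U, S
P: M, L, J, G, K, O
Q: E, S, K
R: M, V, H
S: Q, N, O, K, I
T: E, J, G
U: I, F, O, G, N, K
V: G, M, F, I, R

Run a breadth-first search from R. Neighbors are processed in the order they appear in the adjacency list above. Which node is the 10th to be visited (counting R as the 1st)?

Visit R; enqueue M, V, H → queue [M, V, H]
Visit M; enqueue L, P, N → queue [V, H, L, P, N]
Visit V; enqueue G, F, I → queue [H, L, P, N, G, F, I]
Visit H → queue [L, P, N, G, F, I]
Visit L; enqueue O → queue [P, N, G, F, I, O]
Visit P; enqueue J, K → queue [N, G, F, I, O, J, K]
Visit N; enqueue D, S, U → queue [G, F, I, O, J, K, D, S, U]
Visit G; enqueue E, T → queue [F, I, O, J, K, D, S, U, E, T]
Visit F → queue [I, O, J, K, D, S, U, E, T]
Visit I → queue [O, J, K, D, S, U, E, T]
Visit O → queue [J, K, D, S, U, E, T]
Visit J → queue [K, D, S, U, E, T]
Visit K; enqueue Q → queue [D, S, U, E, T, Q]
Visit D → queue [S, U, E, T, Q]
Visit S → queue [U, E, T, Q]
Visit U → queue [E, T, Q]
Visit E → queue [T, Q]
Visit T → queue [Q]
Visit Q → queue []

Visit order: R, M, V, H, L, P, N, G, F, I, O, J, K, D, S, U, E, T, Q

I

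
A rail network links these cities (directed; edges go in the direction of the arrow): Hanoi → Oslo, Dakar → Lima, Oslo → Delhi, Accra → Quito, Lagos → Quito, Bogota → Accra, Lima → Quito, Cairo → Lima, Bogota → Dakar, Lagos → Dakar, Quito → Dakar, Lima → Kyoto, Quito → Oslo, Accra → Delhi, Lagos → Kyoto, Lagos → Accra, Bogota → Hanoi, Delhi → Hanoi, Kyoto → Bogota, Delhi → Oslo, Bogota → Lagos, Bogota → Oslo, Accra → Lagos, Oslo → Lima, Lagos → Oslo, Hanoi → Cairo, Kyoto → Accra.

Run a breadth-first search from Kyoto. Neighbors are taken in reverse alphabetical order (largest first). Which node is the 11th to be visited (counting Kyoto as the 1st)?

Visit Kyoto; enqueue Bogota, Accra → queue [Bogota, Accra]
Visit Bogota; enqueue Oslo, Lagos, Hanoi, Dakar → queue [Accra, Oslo, Lagos, Hanoi, Dakar]
Visit Accra; enqueue Quito, Delhi → queue [Oslo, Lagos, Hanoi, Dakar, Quito, Delhi]
Visit Oslo; enqueue Lima → queue [Lagos, Hanoi, Dakar, Quito, Delhi, Lima]
Visit Lagos → queue [Hanoi, Dakar, Quito, Delhi, Lima]
Visit Hanoi; enqueue Cairo → queue [Dakar, Quito, Delhi, Lima, Cairo]
Visit Dakar → queue [Quito, Delhi, Lima, Cairo]
Visit Quito → queue [Delhi, Lima, Cairo]
Visit Delhi → queue [Lima, Cairo]
Visit Lima → queue [Cairo]
Visit Cairo → queue []

Visit order: Kyoto, Bogota, Accra, Oslo, Lagos, Hanoi, Dakar, Quito, Delhi, Lima, Cairo

Cairo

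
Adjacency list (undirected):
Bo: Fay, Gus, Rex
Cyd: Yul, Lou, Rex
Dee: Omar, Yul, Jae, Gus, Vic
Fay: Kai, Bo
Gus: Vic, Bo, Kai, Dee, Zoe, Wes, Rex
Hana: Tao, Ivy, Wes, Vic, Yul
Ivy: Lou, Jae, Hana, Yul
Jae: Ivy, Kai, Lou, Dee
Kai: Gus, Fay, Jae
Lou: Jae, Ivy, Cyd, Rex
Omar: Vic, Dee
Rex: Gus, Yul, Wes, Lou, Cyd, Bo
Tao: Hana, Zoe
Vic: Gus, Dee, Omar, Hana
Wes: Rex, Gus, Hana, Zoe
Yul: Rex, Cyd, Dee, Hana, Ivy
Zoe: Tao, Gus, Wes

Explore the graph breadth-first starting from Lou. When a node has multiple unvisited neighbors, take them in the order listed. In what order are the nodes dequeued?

Visit Lou; enqueue Jae, Ivy, Cyd, Rex → queue [Jae, Ivy, Cyd, Rex]
Visit Jae; enqueue Kai, Dee → queue [Ivy, Cyd, Rex, Kai, Dee]
Visit Ivy; enqueue Hana, Yul → queue [Cyd, Rex, Kai, Dee, Hana, Yul]
Visit Cyd → queue [Rex, Kai, Dee, Hana, Yul]
Visit Rex; enqueue Gus, Wes, Bo → queue [Kai, Dee, Hana, Yul, Gus, Wes, Bo]
Visit Kai; enqueue Fay → queue [Dee, Hana, Yul, Gus, Wes, Bo, Fay]
Visit Dee; enqueue Omar, Vic → queue [Hana, Yul, Gus, Wes, Bo, Fay, Omar, Vic]
Visit Hana; enqueue Tao → queue [Yul, Gus, Wes, Bo, Fay, Omar, Vic, Tao]
Visit Yul → queue [Gus, Wes, Bo, Fay, Omar, Vic, Tao]
Visit Gus; enqueue Zoe → queue [Wes, Bo, Fay, Omar, Vic, Tao, Zoe]
Visit Wes → queue [Bo, Fay, Omar, Vic, Tao, Zoe]
Visit Bo → queue [Fay, Omar, Vic, Tao, Zoe]
Visit Fay → queue [Omar, Vic, Tao, Zoe]
Visit Omar → queue [Vic, Tao, Zoe]
Visit Vic → queue [Tao, Zoe]
Visit Tao → queue [Zoe]
Visit Zoe → queue []

Lou → Jae → Ivy → Cyd → Rex → Kai → Dee → Hana → Yul → Gus → Wes → Bo → Fay → Omar → Vic → Tao → Zoe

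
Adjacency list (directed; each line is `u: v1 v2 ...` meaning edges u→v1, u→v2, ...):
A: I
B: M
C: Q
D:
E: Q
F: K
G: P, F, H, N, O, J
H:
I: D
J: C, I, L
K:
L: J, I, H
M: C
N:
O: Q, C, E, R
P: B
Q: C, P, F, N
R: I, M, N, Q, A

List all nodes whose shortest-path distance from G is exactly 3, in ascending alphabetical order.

Level 0: G
Level 1: F, H, J, N, O, P
Level 2: B, C, E, I, K, L, Q, R
Level 3: A, D, M

A, D, M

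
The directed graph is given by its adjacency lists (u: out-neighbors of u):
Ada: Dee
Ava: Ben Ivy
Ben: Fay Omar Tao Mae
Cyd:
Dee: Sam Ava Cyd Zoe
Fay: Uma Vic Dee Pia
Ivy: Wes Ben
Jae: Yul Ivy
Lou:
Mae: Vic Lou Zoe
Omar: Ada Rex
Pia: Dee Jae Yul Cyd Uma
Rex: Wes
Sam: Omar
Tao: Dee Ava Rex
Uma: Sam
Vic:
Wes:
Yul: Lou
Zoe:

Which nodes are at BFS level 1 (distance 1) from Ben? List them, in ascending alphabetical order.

Level 0: Ben
Level 1: Fay, Mae, Omar, Tao
Level 2: Ada, Ava, Dee, Lou, Pia, Rex, Uma, Vic, Zoe
Level 3: Cyd, Ivy, Jae, Sam, Wes, Yul

Fay, Mae, Omar, Tao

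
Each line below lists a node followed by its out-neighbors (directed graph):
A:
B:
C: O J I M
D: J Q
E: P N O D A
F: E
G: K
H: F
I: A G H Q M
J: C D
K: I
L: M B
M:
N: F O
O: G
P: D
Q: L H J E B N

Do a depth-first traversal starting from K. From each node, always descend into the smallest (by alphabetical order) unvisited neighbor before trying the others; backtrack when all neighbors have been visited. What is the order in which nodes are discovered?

K, I, A, G, H, F, E, D, J, C, M, O, Q, B, L, N, P

Visit K
K → I
I → A
I → G
I → H
H → F
F → E
E → D
D → J
J → C
C → M
C → O
D → Q
Q → B
Q → L
Q → N
E → P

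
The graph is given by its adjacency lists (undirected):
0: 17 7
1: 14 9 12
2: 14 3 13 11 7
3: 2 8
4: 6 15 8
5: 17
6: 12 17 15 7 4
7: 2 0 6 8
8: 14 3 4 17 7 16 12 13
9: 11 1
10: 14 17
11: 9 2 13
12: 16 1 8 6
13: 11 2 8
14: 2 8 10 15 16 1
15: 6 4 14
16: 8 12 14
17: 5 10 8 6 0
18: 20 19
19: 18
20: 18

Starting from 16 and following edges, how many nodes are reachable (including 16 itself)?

18

BFS from 16 visits: 16, 8, 12, 14, 3, 4, 7, 13, 17, 1, 6, 2, 10, 15, 0, 11, 5, 9
Reachable nodes: 18 of 21 total.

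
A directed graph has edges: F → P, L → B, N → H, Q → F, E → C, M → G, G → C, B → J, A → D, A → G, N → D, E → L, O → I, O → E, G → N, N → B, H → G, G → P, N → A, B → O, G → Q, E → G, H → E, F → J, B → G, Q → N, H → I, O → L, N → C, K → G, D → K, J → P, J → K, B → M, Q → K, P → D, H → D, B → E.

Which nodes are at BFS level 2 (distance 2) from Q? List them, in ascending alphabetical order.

A, B, C, D, G, H, J, P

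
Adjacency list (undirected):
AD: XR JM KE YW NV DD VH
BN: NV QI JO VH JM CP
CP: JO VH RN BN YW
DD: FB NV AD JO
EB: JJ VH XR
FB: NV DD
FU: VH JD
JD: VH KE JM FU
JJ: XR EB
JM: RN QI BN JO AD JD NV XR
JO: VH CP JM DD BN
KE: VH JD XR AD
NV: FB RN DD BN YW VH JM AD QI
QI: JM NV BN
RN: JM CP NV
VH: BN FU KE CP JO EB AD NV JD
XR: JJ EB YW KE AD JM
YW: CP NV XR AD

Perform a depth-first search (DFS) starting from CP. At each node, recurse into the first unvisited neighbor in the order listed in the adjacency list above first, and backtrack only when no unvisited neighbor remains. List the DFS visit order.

Visit CP
CP → JO
JO → VH
VH → BN
BN → NV
NV → FB
FB → DD
DD → AD
AD → XR
XR → JJ
JJ → EB
XR → YW
XR → KE
KE → JD
JD → JM
JM → RN
JM → QI
JD → FU

CP JO VH BN NV FB DD AD XR JJ EB YW KE JD JM RN QI FU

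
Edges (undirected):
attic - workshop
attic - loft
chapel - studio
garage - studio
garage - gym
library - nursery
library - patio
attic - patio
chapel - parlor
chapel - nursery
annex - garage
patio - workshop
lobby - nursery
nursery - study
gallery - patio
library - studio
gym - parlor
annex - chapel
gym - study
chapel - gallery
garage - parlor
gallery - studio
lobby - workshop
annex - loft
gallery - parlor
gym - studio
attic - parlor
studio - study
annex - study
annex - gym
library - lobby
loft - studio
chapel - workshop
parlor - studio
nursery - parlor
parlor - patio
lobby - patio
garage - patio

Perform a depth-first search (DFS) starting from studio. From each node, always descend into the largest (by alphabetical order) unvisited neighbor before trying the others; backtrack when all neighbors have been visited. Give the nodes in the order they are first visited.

Visit studio
studio → study
study → nursery
nursery → parlor
parlor → patio
patio → workshop
workshop → lobby
lobby → library
workshop → chapel
chapel → gallery
chapel → annex
annex → loft
loft → attic
annex → gym
gym → garage

studio -> study -> nursery -> parlor -> patio -> workshop -> lobby -> library -> chapel -> gallery -> annex -> loft -> attic -> gym -> garage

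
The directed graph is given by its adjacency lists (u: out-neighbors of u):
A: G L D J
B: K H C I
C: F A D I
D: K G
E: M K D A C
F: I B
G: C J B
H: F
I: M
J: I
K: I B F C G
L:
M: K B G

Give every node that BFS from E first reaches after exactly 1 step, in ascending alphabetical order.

A, C, D, K, M

Level 0: E
Level 1: A, C, D, K, M
Level 2: B, F, G, I, J, L
Level 3: H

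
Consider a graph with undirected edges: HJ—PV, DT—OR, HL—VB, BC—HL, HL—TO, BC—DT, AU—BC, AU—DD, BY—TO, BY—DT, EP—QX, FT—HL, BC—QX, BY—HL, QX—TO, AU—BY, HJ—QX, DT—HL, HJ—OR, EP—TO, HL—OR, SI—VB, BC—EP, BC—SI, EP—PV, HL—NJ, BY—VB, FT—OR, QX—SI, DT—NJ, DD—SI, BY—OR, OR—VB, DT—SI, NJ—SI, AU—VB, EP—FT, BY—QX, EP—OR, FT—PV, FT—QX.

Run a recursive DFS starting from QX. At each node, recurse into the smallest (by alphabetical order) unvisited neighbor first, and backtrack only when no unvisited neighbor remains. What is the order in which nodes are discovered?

QX -> BC -> AU -> BY -> DT -> HL -> FT -> EP -> OR -> HJ -> PV -> VB -> SI -> DD -> NJ -> TO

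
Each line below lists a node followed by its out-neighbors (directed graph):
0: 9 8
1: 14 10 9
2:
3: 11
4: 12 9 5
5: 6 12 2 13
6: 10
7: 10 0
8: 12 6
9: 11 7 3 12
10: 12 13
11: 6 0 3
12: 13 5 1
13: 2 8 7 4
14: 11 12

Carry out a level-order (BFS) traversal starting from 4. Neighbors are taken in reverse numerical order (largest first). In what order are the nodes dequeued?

Visit 4; enqueue 12, 9, 5 → queue [12, 9, 5]
Visit 12; enqueue 13, 1 → queue [9, 5, 13, 1]
Visit 9; enqueue 11, 7, 3 → queue [5, 13, 1, 11, 7, 3]
Visit 5; enqueue 6, 2 → queue [13, 1, 11, 7, 3, 6, 2]
Visit 13; enqueue 8 → queue [1, 11, 7, 3, 6, 2, 8]
Visit 1; enqueue 14, 10 → queue [11, 7, 3, 6, 2, 8, 14, 10]
Visit 11; enqueue 0 → queue [7, 3, 6, 2, 8, 14, 10, 0]
Visit 7 → queue [3, 6, 2, 8, 14, 10, 0]
Visit 3 → queue [6, 2, 8, 14, 10, 0]
Visit 6 → queue [2, 8, 14, 10, 0]
Visit 2 → queue [8, 14, 10, 0]
Visit 8 → queue [14, 10, 0]
Visit 14 → queue [10, 0]
Visit 10 → queue [0]
Visit 0 → queue []

4 → 12 → 9 → 5 → 13 → 1 → 11 → 7 → 3 → 6 → 2 → 8 → 14 → 10 → 0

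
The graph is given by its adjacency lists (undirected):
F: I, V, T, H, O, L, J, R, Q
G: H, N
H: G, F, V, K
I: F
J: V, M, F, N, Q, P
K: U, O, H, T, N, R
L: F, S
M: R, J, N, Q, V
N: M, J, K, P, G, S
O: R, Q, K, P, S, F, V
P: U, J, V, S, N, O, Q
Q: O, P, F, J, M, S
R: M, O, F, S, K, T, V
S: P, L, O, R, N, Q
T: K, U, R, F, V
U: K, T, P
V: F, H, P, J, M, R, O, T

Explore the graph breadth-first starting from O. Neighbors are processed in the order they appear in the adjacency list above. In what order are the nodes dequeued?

Visit O; enqueue R, Q, K, P, S, F, V → queue [R, Q, K, P, S, F, V]
Visit R; enqueue M, T → queue [Q, K, P, S, F, V, M, T]
Visit Q; enqueue J → queue [K, P, S, F, V, M, T, J]
Visit K; enqueue U, H, N → queue [P, S, F, V, M, T, J, U, H, N]
Visit P → queue [S, F, V, M, T, J, U, H, N]
Visit S; enqueue L → queue [F, V, M, T, J, U, H, N, L]
Visit F; enqueue I → queue [V, M, T, J, U, H, N, L, I]
Visit V → queue [M, T, J, U, H, N, L, I]
Visit M → queue [T, J, U, H, N, L, I]
Visit T → queue [J, U, H, N, L, I]
Visit J → queue [U, H, N, L, I]
Visit U → queue [H, N, L, I]
Visit H; enqueue G → queue [N, L, I, G]
Visit N → queue [L, I, G]
Visit L → queue [I, G]
Visit I → queue [G]
Visit G → queue []

O, R, Q, K, P, S, F, V, M, T, J, U, H, N, L, I, G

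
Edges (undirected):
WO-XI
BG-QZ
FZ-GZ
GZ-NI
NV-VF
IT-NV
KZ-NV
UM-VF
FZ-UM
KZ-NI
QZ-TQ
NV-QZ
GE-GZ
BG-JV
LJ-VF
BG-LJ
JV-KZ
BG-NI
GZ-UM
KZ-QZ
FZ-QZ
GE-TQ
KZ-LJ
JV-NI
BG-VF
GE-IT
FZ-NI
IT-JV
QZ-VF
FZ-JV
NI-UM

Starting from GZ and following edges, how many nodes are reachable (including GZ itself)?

14

BFS from GZ visits: GZ, UM, NI, GE, FZ, VF, KZ, JV, BG, TQ, IT, QZ, NV, LJ
Reachable nodes: 14 of 16 total.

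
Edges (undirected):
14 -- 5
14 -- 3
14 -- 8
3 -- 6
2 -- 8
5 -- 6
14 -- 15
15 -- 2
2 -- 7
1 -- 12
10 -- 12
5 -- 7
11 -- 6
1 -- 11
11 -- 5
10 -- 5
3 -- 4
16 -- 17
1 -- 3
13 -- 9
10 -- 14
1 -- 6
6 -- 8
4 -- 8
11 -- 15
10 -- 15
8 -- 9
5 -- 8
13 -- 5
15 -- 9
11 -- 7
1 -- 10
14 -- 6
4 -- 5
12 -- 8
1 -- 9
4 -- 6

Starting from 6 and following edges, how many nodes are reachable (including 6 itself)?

BFS from 6 visits: 6, 1, 3, 4, 5, 8, 11, 14, 9, 10, 12, 7, 13, 2, 15
Reachable nodes: 15 of 17 total.

15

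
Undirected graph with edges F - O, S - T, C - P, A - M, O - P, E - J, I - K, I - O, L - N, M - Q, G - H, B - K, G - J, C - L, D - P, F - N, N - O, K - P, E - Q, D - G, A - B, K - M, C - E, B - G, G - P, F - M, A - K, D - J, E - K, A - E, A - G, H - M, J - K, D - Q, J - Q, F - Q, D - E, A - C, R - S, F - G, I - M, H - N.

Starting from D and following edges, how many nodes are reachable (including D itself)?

17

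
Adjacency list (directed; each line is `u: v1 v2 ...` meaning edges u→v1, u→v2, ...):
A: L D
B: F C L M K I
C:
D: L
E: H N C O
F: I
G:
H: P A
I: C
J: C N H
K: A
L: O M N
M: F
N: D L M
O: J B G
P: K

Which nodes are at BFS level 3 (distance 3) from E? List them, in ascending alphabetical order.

F, I, K

Level 0: E
Level 1: C, H, N, O
Level 2: A, B, D, G, J, L, M, P
Level 3: F, I, K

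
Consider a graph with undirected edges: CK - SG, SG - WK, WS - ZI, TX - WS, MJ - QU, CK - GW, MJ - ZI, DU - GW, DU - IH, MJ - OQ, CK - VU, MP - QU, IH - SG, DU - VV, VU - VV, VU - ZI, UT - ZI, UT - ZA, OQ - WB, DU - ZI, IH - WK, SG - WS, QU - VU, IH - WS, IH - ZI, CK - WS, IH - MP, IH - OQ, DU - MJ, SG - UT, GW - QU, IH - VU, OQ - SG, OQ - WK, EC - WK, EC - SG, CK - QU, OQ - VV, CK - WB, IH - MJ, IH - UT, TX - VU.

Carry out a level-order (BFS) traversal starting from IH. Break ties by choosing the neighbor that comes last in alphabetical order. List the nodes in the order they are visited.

Visit IH; enqueue ZI, WS, WK, VU, UT, SG, OQ, MP, MJ, DU → queue [ZI, WS, WK, VU, UT, SG, OQ, MP, MJ, DU]
Visit ZI → queue [WS, WK, VU, UT, SG, OQ, MP, MJ, DU]
Visit WS; enqueue TX, CK → queue [WK, VU, UT, SG, OQ, MP, MJ, DU, TX, CK]
Visit WK; enqueue EC → queue [VU, UT, SG, OQ, MP, MJ, DU, TX, CK, EC]
Visit VU; enqueue VV, QU → queue [UT, SG, OQ, MP, MJ, DU, TX, CK, EC, VV, QU]
Visit UT; enqueue ZA → queue [SG, OQ, MP, MJ, DU, TX, CK, EC, VV, QU, ZA]
Visit SG → queue [OQ, MP, MJ, DU, TX, CK, EC, VV, QU, ZA]
Visit OQ; enqueue WB → queue [MP, MJ, DU, TX, CK, EC, VV, QU, ZA, WB]
Visit MP → queue [MJ, DU, TX, CK, EC, VV, QU, ZA, WB]
Visit MJ → queue [DU, TX, CK, EC, VV, QU, ZA, WB]
Visit DU; enqueue GW → queue [TX, CK, EC, VV, QU, ZA, WB, GW]
Visit TX → queue [CK, EC, VV, QU, ZA, WB, GW]
Visit CK → queue [EC, VV, QU, ZA, WB, GW]
Visit EC → queue [VV, QU, ZA, WB, GW]
Visit VV → queue [QU, ZA, WB, GW]
Visit QU → queue [ZA, WB, GW]
Visit ZA → queue [WB, GW]
Visit WB → queue [GW]
Visit GW → queue []

IH, ZI, WS, WK, VU, UT, SG, OQ, MP, MJ, DU, TX, CK, EC, VV, QU, ZA, WB, GW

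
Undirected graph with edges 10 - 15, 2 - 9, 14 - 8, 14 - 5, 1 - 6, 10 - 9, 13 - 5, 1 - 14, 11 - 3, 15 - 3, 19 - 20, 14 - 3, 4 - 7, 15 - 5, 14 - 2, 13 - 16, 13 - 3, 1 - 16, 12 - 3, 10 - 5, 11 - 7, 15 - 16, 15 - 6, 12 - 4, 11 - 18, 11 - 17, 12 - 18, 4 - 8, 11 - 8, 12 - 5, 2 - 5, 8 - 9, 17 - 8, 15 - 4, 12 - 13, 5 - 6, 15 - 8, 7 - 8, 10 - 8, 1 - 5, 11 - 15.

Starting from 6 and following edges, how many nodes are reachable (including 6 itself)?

18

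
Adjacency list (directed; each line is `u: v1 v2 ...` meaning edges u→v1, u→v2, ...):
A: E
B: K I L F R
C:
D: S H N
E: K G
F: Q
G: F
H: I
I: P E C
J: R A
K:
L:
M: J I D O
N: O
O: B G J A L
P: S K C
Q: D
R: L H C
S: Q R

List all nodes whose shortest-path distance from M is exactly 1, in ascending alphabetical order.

Level 0: M
Level 1: D, I, J, O
Level 2: A, B, C, E, G, H, L, N, P, R, S
Level 3: F, K, Q

D, I, J, O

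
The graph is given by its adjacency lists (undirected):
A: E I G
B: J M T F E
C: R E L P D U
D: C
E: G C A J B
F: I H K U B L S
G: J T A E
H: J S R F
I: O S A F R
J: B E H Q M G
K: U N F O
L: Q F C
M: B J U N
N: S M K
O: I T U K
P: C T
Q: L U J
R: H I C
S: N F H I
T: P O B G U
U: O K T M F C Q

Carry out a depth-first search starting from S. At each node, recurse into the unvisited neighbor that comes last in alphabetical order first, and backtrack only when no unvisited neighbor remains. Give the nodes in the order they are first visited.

S → N → M → U → T → P → C → R → I → O → K → F → L → Q → J → H → G → E → B → A → D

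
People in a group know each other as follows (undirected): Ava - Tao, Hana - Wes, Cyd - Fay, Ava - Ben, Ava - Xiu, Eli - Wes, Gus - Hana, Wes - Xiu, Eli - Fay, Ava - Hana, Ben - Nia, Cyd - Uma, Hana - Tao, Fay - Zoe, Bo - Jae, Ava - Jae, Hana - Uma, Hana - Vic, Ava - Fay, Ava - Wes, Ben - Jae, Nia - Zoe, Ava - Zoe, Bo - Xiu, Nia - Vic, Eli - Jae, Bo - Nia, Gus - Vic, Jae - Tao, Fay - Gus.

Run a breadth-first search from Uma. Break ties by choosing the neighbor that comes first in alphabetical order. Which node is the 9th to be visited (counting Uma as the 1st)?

Visit Uma; enqueue Cyd, Hana → queue [Cyd, Hana]
Visit Cyd; enqueue Fay → queue [Hana, Fay]
Visit Hana; enqueue Ava, Gus, Tao, Vic, Wes → queue [Fay, Ava, Gus, Tao, Vic, Wes]
Visit Fay; enqueue Eli, Zoe → queue [Ava, Gus, Tao, Vic, Wes, Eli, Zoe]
Visit Ava; enqueue Ben, Jae, Xiu → queue [Gus, Tao, Vic, Wes, Eli, Zoe, Ben, Jae, Xiu]
Visit Gus → queue [Tao, Vic, Wes, Eli, Zoe, Ben, Jae, Xiu]
Visit Tao → queue [Vic, Wes, Eli, Zoe, Ben, Jae, Xiu]
Visit Vic; enqueue Nia → queue [Wes, Eli, Zoe, Ben, Jae, Xiu, Nia]
Visit Wes → queue [Eli, Zoe, Ben, Jae, Xiu, Nia]
Visit Eli → queue [Zoe, Ben, Jae, Xiu, Nia]
Visit Zoe → queue [Ben, Jae, Xiu, Nia]
Visit Ben → queue [Jae, Xiu, Nia]
Visit Jae; enqueue Bo → queue [Xiu, Nia, Bo]
Visit Xiu → queue [Nia, Bo]
Visit Nia → queue [Bo]
Visit Bo → queue []

Visit order: Uma, Cyd, Hana, Fay, Ava, Gus, Tao, Vic, Wes, Eli, Zoe, Ben, Jae, Xiu, Nia, Bo

Wes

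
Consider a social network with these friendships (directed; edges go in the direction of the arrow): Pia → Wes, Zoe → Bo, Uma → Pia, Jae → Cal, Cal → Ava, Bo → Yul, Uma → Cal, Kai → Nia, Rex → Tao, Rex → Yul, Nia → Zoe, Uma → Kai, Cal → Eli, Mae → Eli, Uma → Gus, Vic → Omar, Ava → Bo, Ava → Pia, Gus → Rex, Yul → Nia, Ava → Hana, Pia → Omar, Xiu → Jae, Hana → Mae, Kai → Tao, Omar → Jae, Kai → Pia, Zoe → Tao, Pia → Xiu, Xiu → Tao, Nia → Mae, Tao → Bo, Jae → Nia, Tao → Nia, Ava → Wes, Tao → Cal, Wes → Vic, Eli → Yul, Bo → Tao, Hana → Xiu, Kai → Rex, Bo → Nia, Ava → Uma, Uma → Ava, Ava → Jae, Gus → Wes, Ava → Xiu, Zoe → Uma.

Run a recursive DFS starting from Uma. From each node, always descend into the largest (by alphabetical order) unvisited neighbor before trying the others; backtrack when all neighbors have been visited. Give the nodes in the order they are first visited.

Uma -> Pia -> Xiu -> Tao -> Nia -> Zoe -> Bo -> Yul -> Mae -> Eli -> Cal -> Ava -> Wes -> Vic -> Omar -> Jae -> Hana -> Kai -> Rex -> Gus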